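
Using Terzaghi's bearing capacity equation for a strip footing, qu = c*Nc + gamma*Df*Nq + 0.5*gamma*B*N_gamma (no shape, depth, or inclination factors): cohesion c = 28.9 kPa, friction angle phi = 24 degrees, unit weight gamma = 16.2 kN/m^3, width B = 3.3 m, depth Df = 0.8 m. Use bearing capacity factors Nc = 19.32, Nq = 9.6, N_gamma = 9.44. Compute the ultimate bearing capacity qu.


Compute qu = c*Nc + gamma*Df*Nq + 0.5*gamma*B*N_gamma
Term 1: 28.9 * 19.32 = 558.348
Term 2: 16.2 * 0.8 * 9.6 = 124.416
Term 3: 0.5 * 16.2 * 3.3 * 9.44 = 252.3312
qu = 558.348 + 124.416 + 252.3312
qu = 935.1 kPa


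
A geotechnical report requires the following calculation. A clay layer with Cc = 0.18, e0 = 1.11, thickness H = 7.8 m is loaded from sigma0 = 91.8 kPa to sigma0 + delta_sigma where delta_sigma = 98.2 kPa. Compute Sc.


Using Sc = Cc * H / (1 + e0) * log10((sigma0 + delta_sigma) / sigma0)
Stress ratio = (91.8 + 98.2) / 91.8 = 2.06972
log10(2.06972) = 0.315911
Cc * H / (1 + e0) = 0.18 * 7.8 / (1 + 1.11) = 0.665403
Sc = 0.665403 * 0.315911
Sc = 0.2102 m


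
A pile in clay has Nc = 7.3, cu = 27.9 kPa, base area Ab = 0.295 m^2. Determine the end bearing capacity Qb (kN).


Using Qb = Nc * cu * Ab
Qb = 7.3 * 27.9 * 0.295
Qb = 60.08 kN


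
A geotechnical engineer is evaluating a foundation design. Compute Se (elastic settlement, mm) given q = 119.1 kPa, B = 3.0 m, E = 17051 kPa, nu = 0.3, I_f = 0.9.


Using Se = q * B * (1 - nu^2) * I_f / E
1 - nu^2 = 1 - 0.3^2 = 0.91
Se = 119.1 * 3.0 * 0.91 * 0.9 / 17051
Se = 0.017162 m
Convert to mm: Se = 0.017162 * 1000 = 17.162 mm


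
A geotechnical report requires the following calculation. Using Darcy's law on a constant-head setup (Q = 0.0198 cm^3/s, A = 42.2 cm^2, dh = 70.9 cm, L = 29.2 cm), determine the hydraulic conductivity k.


Result: 0.000193 cm/s

Derivation:
Compute hydraulic gradient:
i = dh / L = 70.9 / 29.2 = 2.42808
Then apply Darcy's law:
k = Q / (A * i)
k = 0.0198 / (42.2 * 2.42808)
k = 0.0198 / 102.465
k = 0.000193 cm/s


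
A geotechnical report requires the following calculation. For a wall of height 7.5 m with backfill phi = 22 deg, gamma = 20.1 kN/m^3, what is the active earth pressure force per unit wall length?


Result: 257.2 kN/m

Derivation:
Compute active earth pressure coefficient:
Ka = tan^2(45 - phi/2) = tan^2(34.0) = 0.454962
Compute active force:
Pa = 0.5 * Ka * gamma * H^2
Pa = 0.5 * 0.454962 * 20.1 * 7.5^2
Pa = 257.2 kN/m


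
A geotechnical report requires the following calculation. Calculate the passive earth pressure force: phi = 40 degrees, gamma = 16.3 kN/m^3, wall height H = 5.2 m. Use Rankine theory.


Compute passive earth pressure coefficient:
Kp = tan^2(45 + phi/2) = tan^2(65.0) = 4.59891
Compute passive force:
Pp = 0.5 * Kp * gamma * H^2
Pp = 0.5 * 4.59891 * 16.3 * 5.2^2
Pp = 1013.49 kN/m


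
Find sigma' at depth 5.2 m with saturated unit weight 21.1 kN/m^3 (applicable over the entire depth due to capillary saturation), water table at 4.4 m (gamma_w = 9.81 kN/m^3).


Total stress = gamma_sat * depth
sigma = 21.1 * 5.2 = 109.72 kPa
Pore water pressure u = gamma_w * (depth - d_wt)
u = 9.81 * (5.2 - 4.4) = 7.848 kPa
Effective stress = sigma - u
sigma' = 109.72 - 7.848 = 101.87 kPa


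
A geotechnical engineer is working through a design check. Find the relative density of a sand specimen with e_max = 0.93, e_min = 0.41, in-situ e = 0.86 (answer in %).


Result: 13.46 %

Derivation:
Using Dr = (e_max - e) / (e_max - e_min) * 100
e_max - e = 0.93 - 0.86 = 0.07
e_max - e_min = 0.93 - 0.41 = 0.52
Dr = 0.07 / 0.52 * 100
Dr = 13.46 %


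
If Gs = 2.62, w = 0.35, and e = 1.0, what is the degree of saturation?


Using S = Gs * w / e
S = 2.62 * 0.35 / 1.0
S = 0.917


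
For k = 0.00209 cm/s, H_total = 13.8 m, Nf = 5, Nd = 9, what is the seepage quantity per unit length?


Result: 0.0001602 m^3/s per m

Derivation:
Convert k to m/s for unit consistency with H:
k = 0.00209 cm/s = 0.00209 / 100 m/s = 2.09e-05 m/s
Using q = k * H * Nf / Nd
Nf / Nd = 5 / 9 = 0.5556
q = 2.09e-05 * 13.8 * 0.5556
q = 0.0001602 m^3/s per m


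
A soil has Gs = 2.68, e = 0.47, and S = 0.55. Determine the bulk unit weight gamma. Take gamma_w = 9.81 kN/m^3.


Using gamma = gamma_w * (Gs + S*e) / (1 + e)
Numerator: Gs + S*e = 2.68 + 0.55*0.47 = 2.9385
Denominator: 1 + e = 1 + 0.47 = 1.47
gamma = 9.81 * 2.9385 / 1.47
gamma = 19.61 kN/m^3


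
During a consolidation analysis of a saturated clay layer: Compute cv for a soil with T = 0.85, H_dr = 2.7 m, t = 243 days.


Result: 0.0255 m^2/day

Derivation:
Using cv = T * H_dr^2 / t
H_dr^2 = 2.7^2 = 7.29
cv = 0.85 * 7.29 / 243
cv = 0.0255 m^2/day


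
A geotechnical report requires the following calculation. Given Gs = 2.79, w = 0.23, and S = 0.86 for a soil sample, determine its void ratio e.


Result: 0.7462

Derivation:
Using the relation e = Gs * w / S
e = 2.79 * 0.23 / 0.86
e = 0.7462


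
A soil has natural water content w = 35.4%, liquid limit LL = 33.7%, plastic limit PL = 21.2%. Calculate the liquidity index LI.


Result: 1.136

Derivation:
First compute the plasticity index:
PI = LL - PL = 33.7 - 21.2 = 12.5
Then compute the liquidity index:
LI = (w - PL) / PI
LI = (35.4 - 21.2) / 12.5
LI = 1.136


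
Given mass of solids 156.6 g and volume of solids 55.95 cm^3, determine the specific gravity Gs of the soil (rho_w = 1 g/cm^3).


Using Gs = m_s / (V_s * rho_w)
Since rho_w = 1 g/cm^3:
Gs = 156.6 / 55.95
Gs = 2.799


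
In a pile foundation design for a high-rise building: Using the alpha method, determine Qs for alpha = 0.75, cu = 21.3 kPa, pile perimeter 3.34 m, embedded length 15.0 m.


Using Qs = alpha * cu * perimeter * L
Qs = 0.75 * 21.3 * 3.34 * 15.0
Qs = 800.35 kN


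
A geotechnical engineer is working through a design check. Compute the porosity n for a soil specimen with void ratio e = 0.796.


Using the relation n = e / (1 + e)
n = 0.796 / (1 + 0.796)
n = 0.796 / 1.796
n = 0.4432


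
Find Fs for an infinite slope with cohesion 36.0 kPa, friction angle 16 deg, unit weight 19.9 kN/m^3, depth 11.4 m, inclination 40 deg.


Result: 0.664

Derivation:
Using Fs = c / (gamma*H*sin(beta)*cos(beta)) + tan(phi)/tan(beta)
Cohesion contribution = 36.0 / (19.9*11.4*sin(40)*cos(40))
Cohesion contribution = 0.322272
Friction contribution = tan(16)/tan(40) = 0.34173
Fs = 0.322272 + 0.34173
Fs = 0.664


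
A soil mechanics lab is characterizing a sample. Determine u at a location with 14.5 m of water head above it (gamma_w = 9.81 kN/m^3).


Using u = gamma_w * h_w
u = 9.81 * 14.5
u = 142.25 kPa


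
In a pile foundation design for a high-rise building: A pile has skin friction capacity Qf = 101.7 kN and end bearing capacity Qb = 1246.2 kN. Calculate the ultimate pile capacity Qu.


Using Qu = Qf + Qb
Qu = 101.7 + 1246.2
Qu = 1347.9 kN


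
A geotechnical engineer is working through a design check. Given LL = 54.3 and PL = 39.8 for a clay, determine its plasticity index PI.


Using PI = LL - PL
PI = 54.3 - 39.8
PI = 14.5


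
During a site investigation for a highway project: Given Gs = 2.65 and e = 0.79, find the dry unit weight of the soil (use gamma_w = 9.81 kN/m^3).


Using gamma_d = Gs * gamma_w / (1 + e)
gamma_d = 2.65 * 9.81 / (1 + 0.79)
gamma_d = 2.65 * 9.81 / 1.79
gamma_d = 14.523 kN/m^3


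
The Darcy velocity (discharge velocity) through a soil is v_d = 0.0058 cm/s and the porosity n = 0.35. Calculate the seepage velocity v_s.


Using v_s = v_d / n
v_s = 0.0058 / 0.35
v_s = 0.01657 cm/s


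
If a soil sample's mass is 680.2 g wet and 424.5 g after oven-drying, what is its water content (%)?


Using w = (m_wet - m_dry) / m_dry * 100
m_wet - m_dry = 680.2 - 424.5 = 255.7 g
w = 255.7 / 424.5 * 100
w = 60.24 %


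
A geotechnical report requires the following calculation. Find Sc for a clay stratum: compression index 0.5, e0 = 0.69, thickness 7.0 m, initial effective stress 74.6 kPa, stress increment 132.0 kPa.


Result: 0.9162 m

Derivation:
Using Sc = Cc * H / (1 + e0) * log10((sigma0 + delta_sigma) / sigma0)
Stress ratio = (74.6 + 132.0) / 74.6 = 2.76944
log10(2.76944) = 0.442391
Cc * H / (1 + e0) = 0.5 * 7.0 / (1 + 0.69) = 2.07101
Sc = 2.07101 * 0.442391
Sc = 0.9162 m


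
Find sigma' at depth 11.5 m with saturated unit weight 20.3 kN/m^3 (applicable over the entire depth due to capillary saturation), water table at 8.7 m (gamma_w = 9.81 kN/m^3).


Result: 205.98 kPa

Derivation:
Total stress = gamma_sat * depth
sigma = 20.3 * 11.5 = 233.45 kPa
Pore water pressure u = gamma_w * (depth - d_wt)
u = 9.81 * (11.5 - 8.7) = 27.468 kPa
Effective stress = sigma - u
sigma' = 233.45 - 27.468 = 205.98 kPa


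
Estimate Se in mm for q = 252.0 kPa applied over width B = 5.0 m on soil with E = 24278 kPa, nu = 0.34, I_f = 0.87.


Using Se = q * B * (1 - nu^2) * I_f / E
1 - nu^2 = 1 - 0.34^2 = 0.8844
Se = 252.0 * 5.0 * 0.8844 * 0.87 / 24278
Se = 0.039932 m
Convert to mm: Se = 0.039932 * 1000 = 39.932 mm


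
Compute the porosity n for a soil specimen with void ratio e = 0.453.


Result: 0.3118

Derivation:
Using the relation n = e / (1 + e)
n = 0.453 / (1 + 0.453)
n = 0.453 / 1.453
n = 0.3118


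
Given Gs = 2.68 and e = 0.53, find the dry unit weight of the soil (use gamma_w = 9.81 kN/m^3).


Using gamma_d = Gs * gamma_w / (1 + e)
gamma_d = 2.68 * 9.81 / (1 + 0.53)
gamma_d = 2.68 * 9.81 / 1.53
gamma_d = 17.184 kN/m^3


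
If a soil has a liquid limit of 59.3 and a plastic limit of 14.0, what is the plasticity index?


Using PI = LL - PL
PI = 59.3 - 14.0
PI = 45.3


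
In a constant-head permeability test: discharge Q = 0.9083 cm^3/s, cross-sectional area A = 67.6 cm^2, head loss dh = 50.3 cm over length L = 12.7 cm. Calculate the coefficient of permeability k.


Compute hydraulic gradient:
i = dh / L = 50.3 / 12.7 = 3.96063
Then apply Darcy's law:
k = Q / (A * i)
k = 0.9083 / (67.6 * 3.96063)
k = 0.9083 / 267.739
k = 0.003392 cm/s


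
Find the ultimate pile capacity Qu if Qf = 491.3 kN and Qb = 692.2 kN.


Using Qu = Qf + Qb
Qu = 491.3 + 692.2
Qu = 1183.5 kN


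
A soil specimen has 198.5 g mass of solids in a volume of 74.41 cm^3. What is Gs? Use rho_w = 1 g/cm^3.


Using Gs = m_s / (V_s * rho_w)
Since rho_w = 1 g/cm^3:
Gs = 198.5 / 74.41
Gs = 2.668


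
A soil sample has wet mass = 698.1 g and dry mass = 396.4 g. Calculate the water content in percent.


Using w = (m_wet - m_dry) / m_dry * 100
m_wet - m_dry = 698.1 - 396.4 = 301.7 g
w = 301.7 / 396.4 * 100
w = 76.11 %


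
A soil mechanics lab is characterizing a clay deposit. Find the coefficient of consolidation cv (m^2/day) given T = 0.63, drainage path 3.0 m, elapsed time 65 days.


Result: 0.08723 m^2/day

Derivation:
Using cv = T * H_dr^2 / t
H_dr^2 = 3.0^2 = 9.0
cv = 0.63 * 9.0 / 65
cv = 0.08723 m^2/day


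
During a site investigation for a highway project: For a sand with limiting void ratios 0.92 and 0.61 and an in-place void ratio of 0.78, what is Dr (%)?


Using Dr = (e_max - e) / (e_max - e_min) * 100
e_max - e = 0.92 - 0.78 = 0.14
e_max - e_min = 0.92 - 0.61 = 0.31
Dr = 0.14 / 0.31 * 100
Dr = 45.16 %


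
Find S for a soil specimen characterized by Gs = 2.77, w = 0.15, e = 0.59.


Using S = Gs * w / e
S = 2.77 * 0.15 / 0.59
S = 0.7042


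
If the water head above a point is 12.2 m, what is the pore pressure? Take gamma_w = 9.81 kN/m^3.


Result: 119.68 kPa

Derivation:
Using u = gamma_w * h_w
u = 9.81 * 12.2
u = 119.68 kPa


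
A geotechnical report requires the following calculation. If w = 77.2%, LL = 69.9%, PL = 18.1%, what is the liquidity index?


First compute the plasticity index:
PI = LL - PL = 69.9 - 18.1 = 51.8
Then compute the liquidity index:
LI = (w - PL) / PI
LI = (77.2 - 18.1) / 51.8
LI = 1.141


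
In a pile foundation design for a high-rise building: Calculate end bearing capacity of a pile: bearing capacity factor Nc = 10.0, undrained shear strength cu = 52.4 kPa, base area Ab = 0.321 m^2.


Using Qb = Nc * cu * Ab
Qb = 10.0 * 52.4 * 0.321
Qb = 168.2 kN


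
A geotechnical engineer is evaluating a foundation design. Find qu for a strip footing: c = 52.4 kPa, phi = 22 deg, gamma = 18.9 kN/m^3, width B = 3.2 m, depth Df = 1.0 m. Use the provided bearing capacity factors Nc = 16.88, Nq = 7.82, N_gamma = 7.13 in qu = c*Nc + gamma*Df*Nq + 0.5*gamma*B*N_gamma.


Result: 1247.92 kPa

Derivation:
Compute qu = c*Nc + gamma*Df*Nq + 0.5*gamma*B*N_gamma
Term 1: 52.4 * 16.88 = 884.512
Term 2: 18.9 * 1.0 * 7.82 = 147.798
Term 3: 0.5 * 18.9 * 3.2 * 7.13 = 215.6112
qu = 884.512 + 147.798 + 215.6112
qu = 1247.92 kPa


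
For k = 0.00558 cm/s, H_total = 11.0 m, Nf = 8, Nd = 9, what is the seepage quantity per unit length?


Convert k to m/s for unit consistency with H:
k = 0.00558 cm/s = 0.00558 / 100 m/s = 5.58e-05 m/s
Using q = k * H * Nf / Nd
Nf / Nd = 8 / 9 = 0.8889
q = 5.58e-05 * 11.0 * 0.8889
q = 0.0005456 m^3/s per m


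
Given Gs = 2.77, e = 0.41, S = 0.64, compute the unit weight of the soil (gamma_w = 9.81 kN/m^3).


Using gamma = gamma_w * (Gs + S*e) / (1 + e)
Numerator: Gs + S*e = 2.77 + 0.64*0.41 = 3.0324
Denominator: 1 + e = 1 + 0.41 = 1.41
gamma = 9.81 * 3.0324 / 1.41
gamma = 21.098 kN/m^3


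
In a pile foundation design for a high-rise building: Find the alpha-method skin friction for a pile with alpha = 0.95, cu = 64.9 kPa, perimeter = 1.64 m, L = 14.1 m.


Using Qs = alpha * cu * perimeter * L
Qs = 0.95 * 64.9 * 1.64 * 14.1
Qs = 1425.71 kN


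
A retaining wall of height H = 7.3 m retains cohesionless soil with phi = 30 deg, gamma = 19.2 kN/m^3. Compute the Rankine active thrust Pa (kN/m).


Compute active earth pressure coefficient:
Ka = tan^2(45 - phi/2) = tan^2(30.0) = 0.333333
Compute active force:
Pa = 0.5 * Ka * gamma * H^2
Pa = 0.5 * 0.333333 * 19.2 * 7.3^2
Pa = 170.53 kN/m


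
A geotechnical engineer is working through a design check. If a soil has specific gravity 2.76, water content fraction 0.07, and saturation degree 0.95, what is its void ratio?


Result: 0.2034

Derivation:
Using the relation e = Gs * w / S
e = 2.76 * 0.07 / 0.95
e = 0.2034


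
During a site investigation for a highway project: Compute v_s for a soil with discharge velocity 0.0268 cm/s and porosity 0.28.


Using v_s = v_d / n
v_s = 0.0268 / 0.28
v_s = 0.09571 cm/s


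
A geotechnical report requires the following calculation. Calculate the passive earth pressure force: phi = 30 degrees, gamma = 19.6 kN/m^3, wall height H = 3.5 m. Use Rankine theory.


Compute passive earth pressure coefficient:
Kp = tan^2(45 + phi/2) = tan^2(60.0) = 3
Compute passive force:
Pp = 0.5 * Kp * gamma * H^2
Pp = 0.5 * 3 * 19.6 * 3.5^2
Pp = 360.15 kN/m


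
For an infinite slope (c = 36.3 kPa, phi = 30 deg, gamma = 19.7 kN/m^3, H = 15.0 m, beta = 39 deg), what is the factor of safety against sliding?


Result: 0.964

Derivation:
Using Fs = c / (gamma*H*sin(beta)*cos(beta)) + tan(phi)/tan(beta)
Cohesion contribution = 36.3 / (19.7*15.0*sin(39)*cos(39))
Cohesion contribution = 0.251174
Friction contribution = tan(30)/tan(39) = 0.712968
Fs = 0.251174 + 0.712968
Fs = 0.964


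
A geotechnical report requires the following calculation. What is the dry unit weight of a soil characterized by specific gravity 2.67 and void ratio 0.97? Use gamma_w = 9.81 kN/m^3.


Result: 13.296 kN/m^3

Derivation:
Using gamma_d = Gs * gamma_w / (1 + e)
gamma_d = 2.67 * 9.81 / (1 + 0.97)
gamma_d = 2.67 * 9.81 / 1.97
gamma_d = 13.296 kN/m^3


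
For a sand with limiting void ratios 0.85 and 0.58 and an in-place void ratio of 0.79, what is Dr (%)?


Using Dr = (e_max - e) / (e_max - e_min) * 100
e_max - e = 0.85 - 0.79 = 0.06
e_max - e_min = 0.85 - 0.58 = 0.27
Dr = 0.06 / 0.27 * 100
Dr = 22.22 %


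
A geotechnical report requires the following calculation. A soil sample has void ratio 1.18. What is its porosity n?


Using the relation n = e / (1 + e)
n = 1.18 / (1 + 1.18)
n = 1.18 / 2.18
n = 0.5413


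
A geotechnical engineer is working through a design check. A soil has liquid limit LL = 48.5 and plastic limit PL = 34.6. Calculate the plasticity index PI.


Using PI = LL - PL
PI = 48.5 - 34.6
PI = 13.9


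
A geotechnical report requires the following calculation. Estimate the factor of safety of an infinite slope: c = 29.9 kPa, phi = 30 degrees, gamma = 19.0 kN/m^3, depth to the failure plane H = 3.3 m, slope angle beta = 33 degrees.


Using Fs = c / (gamma*H*sin(beta)*cos(beta)) + tan(phi)/tan(beta)
Cohesion contribution = 29.9 / (19.0*3.3*sin(33)*cos(33))
Cohesion contribution = 1.04401
Friction contribution = tan(30)/tan(33) = 0.889041
Fs = 1.04401 + 0.889041
Fs = 1.933


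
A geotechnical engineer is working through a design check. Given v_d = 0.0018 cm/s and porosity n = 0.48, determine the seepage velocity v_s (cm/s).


Using v_s = v_d / n
v_s = 0.0018 / 0.48
v_s = 0.00375 cm/s


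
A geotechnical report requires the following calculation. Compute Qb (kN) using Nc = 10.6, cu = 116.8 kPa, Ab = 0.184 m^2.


Using Qb = Nc * cu * Ab
Qb = 10.6 * 116.8 * 0.184
Qb = 227.81 kN


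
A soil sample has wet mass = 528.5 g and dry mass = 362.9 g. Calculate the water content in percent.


Result: 45.63 %

Derivation:
Using w = (m_wet - m_dry) / m_dry * 100
m_wet - m_dry = 528.5 - 362.9 = 165.6 g
w = 165.6 / 362.9 * 100
w = 45.63 %


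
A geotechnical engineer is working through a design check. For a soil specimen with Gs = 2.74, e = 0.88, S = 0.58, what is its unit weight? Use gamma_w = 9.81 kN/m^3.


Using gamma = gamma_w * (Gs + S*e) / (1 + e)
Numerator: Gs + S*e = 2.74 + 0.58*0.88 = 3.2504
Denominator: 1 + e = 1 + 0.88 = 1.88
gamma = 9.81 * 3.2504 / 1.88
gamma = 16.961 kN/m^3


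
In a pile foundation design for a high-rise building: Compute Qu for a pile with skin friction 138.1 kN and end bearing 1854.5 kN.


Using Qu = Qf + Qb
Qu = 138.1 + 1854.5
Qu = 1992.6 kN


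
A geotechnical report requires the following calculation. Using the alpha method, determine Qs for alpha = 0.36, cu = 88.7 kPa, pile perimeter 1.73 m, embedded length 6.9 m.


Result: 381.17 kN

Derivation:
Using Qs = alpha * cu * perimeter * L
Qs = 0.36 * 88.7 * 1.73 * 6.9
Qs = 381.17 kN


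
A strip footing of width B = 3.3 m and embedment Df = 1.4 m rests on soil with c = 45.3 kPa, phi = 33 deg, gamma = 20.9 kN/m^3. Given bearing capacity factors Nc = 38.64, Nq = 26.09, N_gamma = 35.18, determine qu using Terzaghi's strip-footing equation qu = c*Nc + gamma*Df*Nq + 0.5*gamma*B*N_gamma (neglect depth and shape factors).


Compute qu = c*Nc + gamma*Df*Nq + 0.5*gamma*B*N_gamma
Term 1: 45.3 * 38.64 = 1750.392
Term 2: 20.9 * 1.4 * 26.09 = 763.3934
Term 3: 0.5 * 20.9 * 3.3 * 35.18 = 1213.1823
qu = 1750.392 + 763.3934 + 1213.1823
qu = 3726.97 kPa


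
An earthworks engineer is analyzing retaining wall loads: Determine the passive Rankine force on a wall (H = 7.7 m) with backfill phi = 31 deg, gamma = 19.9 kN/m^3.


Result: 1842.98 kN/m

Derivation:
Compute passive earth pressure coefficient:
Kp = tan^2(45 + phi/2) = tan^2(60.5) = 3.124035
Compute passive force:
Pp = 0.5 * Kp * gamma * H^2
Pp = 0.5 * 3.124035 * 19.9 * 7.7^2
Pp = 1842.98 kN/m


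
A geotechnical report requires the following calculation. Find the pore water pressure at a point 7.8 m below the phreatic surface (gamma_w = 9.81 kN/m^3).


Using u = gamma_w * h_w
u = 9.81 * 7.8
u = 76.52 kPa


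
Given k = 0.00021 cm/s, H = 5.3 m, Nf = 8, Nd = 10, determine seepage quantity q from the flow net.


Convert k to m/s for unit consistency with H:
k = 0.00021 cm/s = 0.00021 / 100 m/s = 2.1e-06 m/s
Using q = k * H * Nf / Nd
Nf / Nd = 8 / 10 = 0.8
q = 2.1e-06 * 5.3 * 0.8
q = 8.904e-06 m^3/s per m


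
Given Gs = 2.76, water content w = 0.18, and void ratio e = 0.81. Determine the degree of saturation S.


Using S = Gs * w / e
S = 2.76 * 0.18 / 0.81
S = 0.6133


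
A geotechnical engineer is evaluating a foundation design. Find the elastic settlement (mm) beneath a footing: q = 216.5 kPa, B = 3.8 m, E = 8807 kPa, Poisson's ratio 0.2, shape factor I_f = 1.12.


Using Se = q * B * (1 - nu^2) * I_f / E
1 - nu^2 = 1 - 0.2^2 = 0.96
Se = 216.5 * 3.8 * 0.96 * 1.12 / 8807
Se = 0.100439 m
Convert to mm: Se = 0.100439 * 1000 = 100.439 mm


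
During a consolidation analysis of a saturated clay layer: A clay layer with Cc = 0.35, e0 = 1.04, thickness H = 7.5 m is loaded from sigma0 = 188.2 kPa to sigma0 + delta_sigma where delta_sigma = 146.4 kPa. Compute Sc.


Using Sc = Cc * H / (1 + e0) * log10((sigma0 + delta_sigma) / sigma0)
Stress ratio = (188.2 + 146.4) / 188.2 = 1.7779
log10(1.7779) = 0.249906
Cc * H / (1 + e0) = 0.35 * 7.5 / (1 + 1.04) = 1.28676
Sc = 1.28676 * 0.249906
Sc = 0.3216 m


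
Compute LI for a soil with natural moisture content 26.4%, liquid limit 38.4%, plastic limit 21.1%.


First compute the plasticity index:
PI = LL - PL = 38.4 - 21.1 = 17.3
Then compute the liquidity index:
LI = (w - PL) / PI
LI = (26.4 - 21.1) / 17.3
LI = 0.306


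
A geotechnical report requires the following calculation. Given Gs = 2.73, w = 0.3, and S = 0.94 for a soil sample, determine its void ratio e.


Result: 0.8713

Derivation:
Using the relation e = Gs * w / S
e = 2.73 * 0.3 / 0.94
e = 0.8713


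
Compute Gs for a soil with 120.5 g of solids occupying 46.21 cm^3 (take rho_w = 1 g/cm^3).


Using Gs = m_s / (V_s * rho_w)
Since rho_w = 1 g/cm^3:
Gs = 120.5 / 46.21
Gs = 2.608


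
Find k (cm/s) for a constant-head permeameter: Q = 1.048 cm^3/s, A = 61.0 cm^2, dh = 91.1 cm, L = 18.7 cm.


Result: 0.003527 cm/s

Derivation:
Compute hydraulic gradient:
i = dh / L = 91.1 / 18.7 = 4.87166
Then apply Darcy's law:
k = Q / (A * i)
k = 1.048 / (61.0 * 4.87166)
k = 1.048 / 297.171
k = 0.003527 cm/s


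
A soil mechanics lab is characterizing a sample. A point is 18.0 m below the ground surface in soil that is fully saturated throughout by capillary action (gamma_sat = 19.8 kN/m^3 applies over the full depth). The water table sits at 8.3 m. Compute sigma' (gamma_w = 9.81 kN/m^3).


Total stress = gamma_sat * depth
sigma = 19.8 * 18.0 = 356.4 kPa
Pore water pressure u = gamma_w * (depth - d_wt)
u = 9.81 * (18.0 - 8.3) = 95.157 kPa
Effective stress = sigma - u
sigma' = 356.4 - 95.157 = 261.24 kPa


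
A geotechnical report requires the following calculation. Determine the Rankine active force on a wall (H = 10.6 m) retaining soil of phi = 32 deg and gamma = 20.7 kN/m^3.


Compute active earth pressure coefficient:
Ka = tan^2(45 - phi/2) = tan^2(29.0) = 0.307259
Compute active force:
Pa = 0.5 * Ka * gamma * H^2
Pa = 0.5 * 0.307259 * 20.7 * 10.6^2
Pa = 357.32 kN/m


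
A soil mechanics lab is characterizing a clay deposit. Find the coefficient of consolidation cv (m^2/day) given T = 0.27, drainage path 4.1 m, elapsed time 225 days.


Result: 0.02017 m^2/day

Derivation:
Using cv = T * H_dr^2 / t
H_dr^2 = 4.1^2 = 16.81
cv = 0.27 * 16.81 / 225
cv = 0.02017 m^2/day


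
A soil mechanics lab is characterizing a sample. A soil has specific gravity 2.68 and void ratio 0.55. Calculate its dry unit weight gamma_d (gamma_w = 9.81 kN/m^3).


Using gamma_d = Gs * gamma_w / (1 + e)
gamma_d = 2.68 * 9.81 / (1 + 0.55)
gamma_d = 2.68 * 9.81 / 1.55
gamma_d = 16.962 kN/m^3


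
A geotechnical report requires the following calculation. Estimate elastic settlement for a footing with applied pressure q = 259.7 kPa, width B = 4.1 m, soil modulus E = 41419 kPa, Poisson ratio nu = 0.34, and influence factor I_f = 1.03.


Result: 23.418 mm

Derivation:
Using Se = q * B * (1 - nu^2) * I_f / E
1 - nu^2 = 1 - 0.34^2 = 0.8844
Se = 259.7 * 4.1 * 0.8844 * 1.03 / 41419
Se = 0.023418 m
Convert to mm: Se = 0.023418 * 1000 = 23.418 mm


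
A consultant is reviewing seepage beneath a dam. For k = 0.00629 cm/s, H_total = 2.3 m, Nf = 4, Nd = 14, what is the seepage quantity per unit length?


Convert k to m/s for unit consistency with H:
k = 0.00629 cm/s = 0.00629 / 100 m/s = 6.29e-05 m/s
Using q = k * H * Nf / Nd
Nf / Nd = 4 / 14 = 0.2857
q = 6.29e-05 * 2.3 * 0.2857
q = 4.133e-05 m^3/s per m


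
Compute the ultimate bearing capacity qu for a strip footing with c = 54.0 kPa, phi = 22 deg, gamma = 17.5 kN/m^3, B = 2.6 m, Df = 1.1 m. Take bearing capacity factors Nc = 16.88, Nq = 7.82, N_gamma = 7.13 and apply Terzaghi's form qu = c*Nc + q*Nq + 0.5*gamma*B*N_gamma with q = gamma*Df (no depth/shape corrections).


Compute qu = c*Nc + gamma*Df*Nq + 0.5*gamma*B*N_gamma
Term 1: 54.0 * 16.88 = 911.52
Term 2: 17.5 * 1.1 * 7.82 = 150.535
Term 3: 0.5 * 17.5 * 2.6 * 7.13 = 162.2075
qu = 911.52 + 150.535 + 162.2075
qu = 1224.26 kPa


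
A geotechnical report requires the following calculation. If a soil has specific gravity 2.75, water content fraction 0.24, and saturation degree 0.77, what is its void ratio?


Result: 0.8571

Derivation:
Using the relation e = Gs * w / S
e = 2.75 * 0.24 / 0.77
e = 0.8571


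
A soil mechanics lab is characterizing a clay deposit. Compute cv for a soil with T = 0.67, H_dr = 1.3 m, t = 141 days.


Using cv = T * H_dr^2 / t
H_dr^2 = 1.3^2 = 1.69
cv = 0.67 * 1.69 / 141
cv = 0.00803 m^2/day


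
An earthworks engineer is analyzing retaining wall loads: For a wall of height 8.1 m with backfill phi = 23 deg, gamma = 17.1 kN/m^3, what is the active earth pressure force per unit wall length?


Compute active earth pressure coefficient:
Ka = tan^2(45 - phi/2) = tan^2(33.5) = 0.438092
Compute active force:
Pa = 0.5 * Ka * gamma * H^2
Pa = 0.5 * 0.438092 * 17.1 * 8.1^2
Pa = 245.75 kN/m


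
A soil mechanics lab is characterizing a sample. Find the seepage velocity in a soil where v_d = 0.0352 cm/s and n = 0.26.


Result: 0.13538 cm/s

Derivation:
Using v_s = v_d / n
v_s = 0.0352 / 0.26
v_s = 0.13538 cm/s


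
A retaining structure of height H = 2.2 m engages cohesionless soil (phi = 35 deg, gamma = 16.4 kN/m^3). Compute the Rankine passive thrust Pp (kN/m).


Compute passive earth pressure coefficient:
Kp = tan^2(45 + phi/2) = tan^2(62.5) = 3.690172
Compute passive force:
Pp = 0.5 * Kp * gamma * H^2
Pp = 0.5 * 3.690172 * 16.4 * 2.2^2
Pp = 146.46 kN/m


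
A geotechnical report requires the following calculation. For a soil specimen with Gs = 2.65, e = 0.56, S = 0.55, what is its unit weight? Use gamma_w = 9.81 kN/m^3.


Using gamma = gamma_w * (Gs + S*e) / (1 + e)
Numerator: Gs + S*e = 2.65 + 0.55*0.56 = 2.958
Denominator: 1 + e = 1 + 0.56 = 1.56
gamma = 9.81 * 2.958 / 1.56
gamma = 18.601 kN/m^3


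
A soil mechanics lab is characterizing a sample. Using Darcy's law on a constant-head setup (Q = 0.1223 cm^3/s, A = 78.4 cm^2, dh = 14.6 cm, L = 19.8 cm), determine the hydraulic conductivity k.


Result: 0.002116 cm/s

Derivation:
Compute hydraulic gradient:
i = dh / L = 14.6 / 19.8 = 0.737374
Then apply Darcy's law:
k = Q / (A * i)
k = 0.1223 / (78.4 * 0.737374)
k = 0.1223 / 57.8101
k = 0.002116 cm/s


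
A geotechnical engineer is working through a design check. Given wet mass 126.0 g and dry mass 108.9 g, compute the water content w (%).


Using w = (m_wet - m_dry) / m_dry * 100
m_wet - m_dry = 126.0 - 108.9 = 17.1 g
w = 17.1 / 108.9 * 100
w = 15.7 %


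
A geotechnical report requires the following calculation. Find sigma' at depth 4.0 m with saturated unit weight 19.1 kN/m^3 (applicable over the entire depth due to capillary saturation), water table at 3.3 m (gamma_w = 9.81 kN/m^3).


Total stress = gamma_sat * depth
sigma = 19.1 * 4.0 = 76.4 kPa
Pore water pressure u = gamma_w * (depth - d_wt)
u = 9.81 * (4.0 - 3.3) = 6.867 kPa
Effective stress = sigma - u
sigma' = 76.4 - 6.867 = 69.53 kPa


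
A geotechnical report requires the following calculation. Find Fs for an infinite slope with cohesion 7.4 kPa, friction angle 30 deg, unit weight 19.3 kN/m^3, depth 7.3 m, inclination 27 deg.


Using Fs = c / (gamma*H*sin(beta)*cos(beta)) + tan(phi)/tan(beta)
Cohesion contribution = 7.4 / (19.3*7.3*sin(27)*cos(27))
Cohesion contribution = 0.129845
Friction contribution = tan(30)/tan(27) = 1.13311
Fs = 0.129845 + 1.13311
Fs = 1.263


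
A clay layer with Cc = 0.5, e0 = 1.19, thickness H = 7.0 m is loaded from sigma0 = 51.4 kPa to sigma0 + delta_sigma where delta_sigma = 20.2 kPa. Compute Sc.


Using Sc = Cc * H / (1 + e0) * log10((sigma0 + delta_sigma) / sigma0)
Stress ratio = (51.4 + 20.2) / 51.4 = 1.393
log10(1.393) = 0.14395
Cc * H / (1 + e0) = 0.5 * 7.0 / (1 + 1.19) = 1.59817
Sc = 1.59817 * 0.14395
Sc = 0.2301 m


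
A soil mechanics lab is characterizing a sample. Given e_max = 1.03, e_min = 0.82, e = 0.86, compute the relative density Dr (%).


Using Dr = (e_max - e) / (e_max - e_min) * 100
e_max - e = 1.03 - 0.86 = 0.17
e_max - e_min = 1.03 - 0.82 = 0.21
Dr = 0.17 / 0.21 * 100
Dr = 80.95 %


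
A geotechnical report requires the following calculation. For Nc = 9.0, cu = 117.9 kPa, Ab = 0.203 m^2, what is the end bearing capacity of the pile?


Using Qb = Nc * cu * Ab
Qb = 9.0 * 117.9 * 0.203
Qb = 215.4 kN


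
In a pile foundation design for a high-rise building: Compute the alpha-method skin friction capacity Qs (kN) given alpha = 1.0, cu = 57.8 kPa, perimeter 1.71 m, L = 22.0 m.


Using Qs = alpha * cu * perimeter * L
Qs = 1.0 * 57.8 * 1.71 * 22.0
Qs = 2174.44 kN


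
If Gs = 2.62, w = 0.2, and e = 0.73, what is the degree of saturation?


Using S = Gs * w / e
S = 2.62 * 0.2 / 0.73
S = 0.7178


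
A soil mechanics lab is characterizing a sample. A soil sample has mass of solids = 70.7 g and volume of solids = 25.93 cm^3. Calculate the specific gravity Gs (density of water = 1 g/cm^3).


Using Gs = m_s / (V_s * rho_w)
Since rho_w = 1 g/cm^3:
Gs = 70.7 / 25.93
Gs = 2.727


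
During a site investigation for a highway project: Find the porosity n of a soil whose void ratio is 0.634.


Result: 0.388

Derivation:
Using the relation n = e / (1 + e)
n = 0.634 / (1 + 0.634)
n = 0.634 / 1.634
n = 0.388


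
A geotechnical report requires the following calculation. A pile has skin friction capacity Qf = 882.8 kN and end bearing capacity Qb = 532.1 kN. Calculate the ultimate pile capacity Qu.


Using Qu = Qf + Qb
Qu = 882.8 + 532.1
Qu = 1414.9 kN


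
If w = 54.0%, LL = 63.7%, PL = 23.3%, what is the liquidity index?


First compute the plasticity index:
PI = LL - PL = 63.7 - 23.3 = 40.4
Then compute the liquidity index:
LI = (w - PL) / PI
LI = (54.0 - 23.3) / 40.4
LI = 0.76


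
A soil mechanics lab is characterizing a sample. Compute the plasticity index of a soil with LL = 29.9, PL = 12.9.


Result: 17.0

Derivation:
Using PI = LL - PL
PI = 29.9 - 12.9
PI = 17.0


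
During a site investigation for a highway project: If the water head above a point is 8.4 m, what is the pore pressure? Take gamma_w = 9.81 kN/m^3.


Using u = gamma_w * h_w
u = 9.81 * 8.4
u = 82.4 kPa


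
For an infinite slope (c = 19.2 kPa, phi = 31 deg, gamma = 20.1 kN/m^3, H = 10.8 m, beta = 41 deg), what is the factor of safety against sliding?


Result: 0.87

Derivation:
Using Fs = c / (gamma*H*sin(beta)*cos(beta)) + tan(phi)/tan(beta)
Cohesion contribution = 19.2 / (20.1*10.8*sin(41)*cos(41))
Cohesion contribution = 0.178632
Friction contribution = tan(31)/tan(41) = 0.691211
Fs = 0.178632 + 0.691211
Fs = 0.87


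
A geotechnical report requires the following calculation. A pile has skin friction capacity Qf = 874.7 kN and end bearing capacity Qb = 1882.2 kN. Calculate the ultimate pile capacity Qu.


Using Qu = Qf + Qb
Qu = 874.7 + 1882.2
Qu = 2756.9 kN


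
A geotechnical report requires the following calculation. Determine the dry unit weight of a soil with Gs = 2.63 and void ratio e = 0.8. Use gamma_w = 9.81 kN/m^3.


Using gamma_d = Gs * gamma_w / (1 + e)
gamma_d = 2.63 * 9.81 / (1 + 0.8)
gamma_d = 2.63 * 9.81 / 1.8
gamma_d = 14.333 kN/m^3


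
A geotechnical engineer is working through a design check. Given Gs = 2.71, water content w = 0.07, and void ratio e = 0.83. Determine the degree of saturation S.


Result: 0.2286

Derivation:
Using S = Gs * w / e
S = 2.71 * 0.07 / 0.83
S = 0.2286


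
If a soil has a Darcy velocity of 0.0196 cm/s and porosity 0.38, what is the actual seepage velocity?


Using v_s = v_d / n
v_s = 0.0196 / 0.38
v_s = 0.05158 cm/s


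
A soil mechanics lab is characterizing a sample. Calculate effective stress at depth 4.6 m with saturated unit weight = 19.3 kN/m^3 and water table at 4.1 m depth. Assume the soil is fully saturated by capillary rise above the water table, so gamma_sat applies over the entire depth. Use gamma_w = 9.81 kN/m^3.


Result: 83.88 kPa

Derivation:
Total stress = gamma_sat * depth
sigma = 19.3 * 4.6 = 88.78 kPa
Pore water pressure u = gamma_w * (depth - d_wt)
u = 9.81 * (4.6 - 4.1) = 4.905 kPa
Effective stress = sigma - u
sigma' = 88.78 - 4.905 = 83.88 kPa


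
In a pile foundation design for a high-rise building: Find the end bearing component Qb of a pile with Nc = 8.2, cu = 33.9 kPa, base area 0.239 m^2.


Using Qb = Nc * cu * Ab
Qb = 8.2 * 33.9 * 0.239
Qb = 66.44 kN


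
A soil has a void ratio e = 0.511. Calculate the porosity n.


Using the relation n = e / (1 + e)
n = 0.511 / (1 + 0.511)
n = 0.511 / 1.511
n = 0.3382


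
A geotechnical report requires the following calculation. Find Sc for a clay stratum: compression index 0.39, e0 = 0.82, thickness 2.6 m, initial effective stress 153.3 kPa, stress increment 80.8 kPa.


Using Sc = Cc * H / (1 + e0) * log10((sigma0 + delta_sigma) / sigma0)
Stress ratio = (153.3 + 80.8) / 153.3 = 1.52707
log10(1.52707) = 0.183859
Cc * H / (1 + e0) = 0.39 * 2.6 / (1 + 0.82) = 0.557143
Sc = 0.557143 * 0.183859
Sc = 0.1024 m


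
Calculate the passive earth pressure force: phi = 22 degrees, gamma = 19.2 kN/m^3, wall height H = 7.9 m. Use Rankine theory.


Compute passive earth pressure coefficient:
Kp = tan^2(45 + phi/2) = tan^2(56.0) = 2.197987
Compute passive force:
Pp = 0.5 * Kp * gamma * H^2
Pp = 0.5 * 2.197987 * 19.2 * 7.9^2
Pp = 1316.89 kN/m


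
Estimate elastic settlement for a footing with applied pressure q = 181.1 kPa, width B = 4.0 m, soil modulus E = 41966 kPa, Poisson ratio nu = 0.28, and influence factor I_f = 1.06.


Using Se = q * B * (1 - nu^2) * I_f / E
1 - nu^2 = 1 - 0.28^2 = 0.9216
Se = 181.1 * 4.0 * 0.9216 * 1.06 / 41966
Se = 0.016863 m
Convert to mm: Se = 0.016863 * 1000 = 16.863 mm


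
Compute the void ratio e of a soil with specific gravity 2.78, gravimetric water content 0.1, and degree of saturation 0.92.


Using the relation e = Gs * w / S
e = 2.78 * 0.1 / 0.92
e = 0.3022


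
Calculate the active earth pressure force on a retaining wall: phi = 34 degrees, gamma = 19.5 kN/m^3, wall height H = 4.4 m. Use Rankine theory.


Compute active earth pressure coefficient:
Ka = tan^2(45 - phi/2) = tan^2(28.0) = 0.282715
Compute active force:
Pa = 0.5 * Ka * gamma * H^2
Pa = 0.5 * 0.282715 * 19.5 * 4.4^2
Pa = 53.37 kN/m


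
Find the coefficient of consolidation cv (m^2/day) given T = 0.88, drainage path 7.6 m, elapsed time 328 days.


Using cv = T * H_dr^2 / t
H_dr^2 = 7.6^2 = 57.76
cv = 0.88 * 57.76 / 328
cv = 0.15497 m^2/day


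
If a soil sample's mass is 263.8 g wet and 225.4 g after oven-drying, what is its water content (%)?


Result: 17.04 %

Derivation:
Using w = (m_wet - m_dry) / m_dry * 100
m_wet - m_dry = 263.8 - 225.4 = 38.4 g
w = 38.4 / 225.4 * 100
w = 17.04 %


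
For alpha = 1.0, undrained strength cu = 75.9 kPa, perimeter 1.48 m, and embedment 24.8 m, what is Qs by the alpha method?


Result: 2785.83 kN

Derivation:
Using Qs = alpha * cu * perimeter * L
Qs = 1.0 * 75.9 * 1.48 * 24.8
Qs = 2785.83 kN


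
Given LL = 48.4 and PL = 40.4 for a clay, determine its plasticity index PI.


Result: 8.0

Derivation:
Using PI = LL - PL
PI = 48.4 - 40.4
PI = 8.0


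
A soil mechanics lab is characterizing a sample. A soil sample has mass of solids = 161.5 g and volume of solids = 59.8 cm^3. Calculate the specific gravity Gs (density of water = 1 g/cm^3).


Using Gs = m_s / (V_s * rho_w)
Since rho_w = 1 g/cm^3:
Gs = 161.5 / 59.8
Gs = 2.701


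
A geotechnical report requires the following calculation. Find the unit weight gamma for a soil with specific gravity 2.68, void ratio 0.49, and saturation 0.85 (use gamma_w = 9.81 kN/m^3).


Using gamma = gamma_w * (Gs + S*e) / (1 + e)
Numerator: Gs + S*e = 2.68 + 0.85*0.49 = 3.0965
Denominator: 1 + e = 1 + 0.49 = 1.49
gamma = 9.81 * 3.0965 / 1.49
gamma = 20.387 kN/m^3


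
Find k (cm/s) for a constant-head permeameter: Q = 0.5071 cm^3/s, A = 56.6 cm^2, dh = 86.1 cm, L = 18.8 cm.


Result: 0.001956 cm/s

Derivation:
Compute hydraulic gradient:
i = dh / L = 86.1 / 18.8 = 4.57979
Then apply Darcy's law:
k = Q / (A * i)
k = 0.5071 / (56.6 * 4.57979)
k = 0.5071 / 259.216
k = 0.001956 cm/s


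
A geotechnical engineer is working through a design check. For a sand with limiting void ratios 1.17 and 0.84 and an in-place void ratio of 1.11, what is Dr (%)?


Result: 18.18 %

Derivation:
Using Dr = (e_max - e) / (e_max - e_min) * 100
e_max - e = 1.17 - 1.11 = 0.06
e_max - e_min = 1.17 - 0.84 = 0.33
Dr = 0.06 / 0.33 * 100
Dr = 18.18 %


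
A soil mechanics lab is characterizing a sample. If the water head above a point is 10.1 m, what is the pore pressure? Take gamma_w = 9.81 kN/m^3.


Result: 99.08 kPa

Derivation:
Using u = gamma_w * h_w
u = 9.81 * 10.1
u = 99.08 kPa


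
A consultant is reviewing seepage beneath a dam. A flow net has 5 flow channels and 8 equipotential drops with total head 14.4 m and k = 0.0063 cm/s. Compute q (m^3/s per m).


Result: 0.000567 m^3/s per m

Derivation:
Convert k to m/s for unit consistency with H:
k = 0.0063 cm/s = 0.0063 / 100 m/s = 6.3e-05 m/s
Using q = k * H * Nf / Nd
Nf / Nd = 5 / 8 = 0.625
q = 6.3e-05 * 14.4 * 0.625
q = 0.000567 m^3/s per m


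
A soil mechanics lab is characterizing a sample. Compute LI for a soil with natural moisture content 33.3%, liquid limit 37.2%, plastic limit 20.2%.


Result: 0.771

Derivation:
First compute the plasticity index:
PI = LL - PL = 37.2 - 20.2 = 17.0
Then compute the liquidity index:
LI = (w - PL) / PI
LI = (33.3 - 20.2) / 17.0
LI = 0.771


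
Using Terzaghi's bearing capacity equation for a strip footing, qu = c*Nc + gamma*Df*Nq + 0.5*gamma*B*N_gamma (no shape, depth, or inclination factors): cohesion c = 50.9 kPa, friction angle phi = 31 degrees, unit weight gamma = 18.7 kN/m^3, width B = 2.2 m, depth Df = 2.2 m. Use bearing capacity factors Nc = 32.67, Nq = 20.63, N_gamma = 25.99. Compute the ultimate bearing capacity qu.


Result: 3046.24 kPa

Derivation:
Compute qu = c*Nc + gamma*Df*Nq + 0.5*gamma*B*N_gamma
Term 1: 50.9 * 32.67 = 1662.903
Term 2: 18.7 * 2.2 * 20.63 = 848.7182
Term 3: 0.5 * 18.7 * 2.2 * 25.99 = 534.6143
qu = 1662.903 + 848.7182 + 534.6143
qu = 3046.24 kPa


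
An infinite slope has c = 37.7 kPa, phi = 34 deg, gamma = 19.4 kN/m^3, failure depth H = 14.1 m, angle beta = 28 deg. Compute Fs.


Using Fs = c / (gamma*H*sin(beta)*cos(beta)) + tan(phi)/tan(beta)
Cohesion contribution = 37.7 / (19.4*14.1*sin(28)*cos(28))
Cohesion contribution = 0.332488
Friction contribution = tan(34)/tan(28) = 1.26857
Fs = 0.332488 + 1.26857
Fs = 1.601


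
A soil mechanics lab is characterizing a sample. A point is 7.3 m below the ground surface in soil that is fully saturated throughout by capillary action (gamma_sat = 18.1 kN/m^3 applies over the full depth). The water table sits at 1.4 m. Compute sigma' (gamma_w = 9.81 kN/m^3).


Result: 74.25 kPa

Derivation:
Total stress = gamma_sat * depth
sigma = 18.1 * 7.3 = 132.13 kPa
Pore water pressure u = gamma_w * (depth - d_wt)
u = 9.81 * (7.3 - 1.4) = 57.879 kPa
Effective stress = sigma - u
sigma' = 132.13 - 57.879 = 74.25 kPa


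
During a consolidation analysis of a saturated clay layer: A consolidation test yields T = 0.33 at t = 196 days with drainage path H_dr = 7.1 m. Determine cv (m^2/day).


Result: 0.08487 m^2/day

Derivation:
Using cv = T * H_dr^2 / t
H_dr^2 = 7.1^2 = 50.41
cv = 0.33 * 50.41 / 196
cv = 0.08487 m^2/day
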